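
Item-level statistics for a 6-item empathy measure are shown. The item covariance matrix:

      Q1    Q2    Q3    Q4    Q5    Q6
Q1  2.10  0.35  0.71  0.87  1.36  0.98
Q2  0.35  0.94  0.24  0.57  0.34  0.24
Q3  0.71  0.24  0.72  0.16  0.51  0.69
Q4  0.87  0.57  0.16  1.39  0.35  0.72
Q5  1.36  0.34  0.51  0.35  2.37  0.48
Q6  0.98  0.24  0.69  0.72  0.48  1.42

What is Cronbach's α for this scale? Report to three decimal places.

Σσ²ᵢ = 2.10 + 0.94 + 0.72 + 1.39 + 2.37 + 1.42 = 8.94
Sum of off-diagonal covariances = 8.57
σ²_total = 8.94 + 2 × 8.57 = 26.08
α = (k/(k−1))·(1 − Σσ²ᵢ/σ²_total) = (6/5)·(1 − 8.94/26.08) = 0.789

Cronbach's α = 0.789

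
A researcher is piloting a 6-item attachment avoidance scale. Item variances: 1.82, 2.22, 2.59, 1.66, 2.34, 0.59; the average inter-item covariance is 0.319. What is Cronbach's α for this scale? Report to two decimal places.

sum of item variances = 1.82 + 2.22 + 2.59 + 1.66 + 2.34 + 0.59 = 11.22
Sum of the 15 distinct covariances = 15 × 0.319 = 4.785
σ²_total = sum of item variances + 2·Σcov = 11.22 + 2 × 4.785 = 20.790
α = (6/5)·(1 − 11.22/20.790) = 0.55

Cronbach's α = 0.55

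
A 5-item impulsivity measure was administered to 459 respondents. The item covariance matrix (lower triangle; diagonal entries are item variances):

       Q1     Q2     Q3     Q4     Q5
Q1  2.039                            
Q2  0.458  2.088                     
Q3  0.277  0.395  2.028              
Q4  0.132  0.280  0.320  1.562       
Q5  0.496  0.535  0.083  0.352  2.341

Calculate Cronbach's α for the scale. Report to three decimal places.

Σσᵢ² = 2.039 + 2.088 + 2.028 + 1.562 + 2.341 = 10.058
Σ_{i<j} σ_ij = 3.328
σ²_total = 10.058 + 2 × 3.328 = 16.714
α = (k/(k−1))·(1 − Σσᵢ²/σ²_total) = (5/4)·(1 − 10.058/16.714) = 0.498

Cronbach's α = 0.498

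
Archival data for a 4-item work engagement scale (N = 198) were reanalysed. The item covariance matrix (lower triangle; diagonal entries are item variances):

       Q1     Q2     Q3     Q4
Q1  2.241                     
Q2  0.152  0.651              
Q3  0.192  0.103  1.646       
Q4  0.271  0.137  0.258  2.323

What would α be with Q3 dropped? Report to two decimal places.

α = 0.27

Remaining items: Q1, Q2, Q4 (k = 3).
sum of item variances = 2.241 + 0.651 + 2.323 = 5.215
σ²_T = 5.215 + 2 × 0.560 = 6.335
α (item deleted) = (3/2)·(1 − 5.215/6.335) = 0.27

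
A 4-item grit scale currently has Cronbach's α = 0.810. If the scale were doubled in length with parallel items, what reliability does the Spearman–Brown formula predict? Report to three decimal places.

Length factor m = 2
α' = m·α / (1 + (m−1)·α)
   = 2 × 0.810 / (1 + (2 − 1) × 0.810)
   = 1.6200 / 1.8100 = 0.895

predicted reliability = 0.895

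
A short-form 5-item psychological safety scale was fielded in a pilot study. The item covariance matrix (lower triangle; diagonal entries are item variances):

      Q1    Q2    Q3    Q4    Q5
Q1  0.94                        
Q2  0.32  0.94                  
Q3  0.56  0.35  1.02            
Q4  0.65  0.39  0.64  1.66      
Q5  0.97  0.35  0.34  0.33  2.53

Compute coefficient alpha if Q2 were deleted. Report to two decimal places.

Remaining items: Q1, Q3, Q4, Q5 (k = 4).
Σσ²ᵢ = 0.94 + 1.02 + 1.66 + 2.53 = 6.15
Var(T) = 6.15 + 2 × 3.49 = 13.13
α (item deleted) = (4/3)·(1 − 6.15/13.13) = 0.71

coefficient alpha = 0.71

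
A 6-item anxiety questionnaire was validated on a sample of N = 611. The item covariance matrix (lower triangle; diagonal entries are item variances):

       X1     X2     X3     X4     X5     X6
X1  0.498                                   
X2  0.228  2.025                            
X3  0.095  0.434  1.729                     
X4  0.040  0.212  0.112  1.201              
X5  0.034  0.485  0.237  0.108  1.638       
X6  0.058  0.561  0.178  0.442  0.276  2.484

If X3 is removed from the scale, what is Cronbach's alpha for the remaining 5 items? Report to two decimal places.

Remaining items: X1, X2, X4, X5, X6 (k = 5).
Σσ²ᵢ = 0.498 + 2.025 + 1.201 + 1.638 + 2.484 = 7.846
σ²_total = 7.846 + 2 × 2.444 = 12.734
α (item deleted) = (5/4)·(1 − 7.846/12.734) = 0.48

α = 0.48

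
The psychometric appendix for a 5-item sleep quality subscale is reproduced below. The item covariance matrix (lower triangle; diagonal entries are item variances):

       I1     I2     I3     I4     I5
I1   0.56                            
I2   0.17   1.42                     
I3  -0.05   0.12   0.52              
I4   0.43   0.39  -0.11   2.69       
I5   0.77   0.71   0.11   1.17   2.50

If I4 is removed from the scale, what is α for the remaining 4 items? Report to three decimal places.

Remaining items: I1, I2, I3, I5 (k = 4).
Σσ²ᵢ = 0.56 + 1.42 + 0.52 + 2.50 = 5.00
σ²_total = 5.00 + 2 × 1.83 = 8.66
α (item deleted) = (4/3)·(1 − 5.00/8.66) = 0.564

α = 0.564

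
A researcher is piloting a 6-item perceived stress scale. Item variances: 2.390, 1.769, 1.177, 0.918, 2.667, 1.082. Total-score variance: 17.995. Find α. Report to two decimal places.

α = 0.53

sum of item variances = 2.390 + 1.769 + 1.177 + 0.918 + 2.667 + 1.082 = 10.003
α = (k/(k−1))·(1 − sum of item variances/σ²_T) = (6/5)·(1 − 10.003/17.995) = 0.53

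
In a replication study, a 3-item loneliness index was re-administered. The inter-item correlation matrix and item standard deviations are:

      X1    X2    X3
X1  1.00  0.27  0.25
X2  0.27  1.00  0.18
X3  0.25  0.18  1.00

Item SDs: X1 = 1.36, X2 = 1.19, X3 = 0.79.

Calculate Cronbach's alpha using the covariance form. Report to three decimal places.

Cronbach's alpha = 0.465

Σσ²ᵢ = 1.36² + 1.19² + 0.79² = 3.8898
Covariances σ_ij = r_ij · s_i · s_j:
  σ(X1,X2) = 0.27 × 1.36 × 1.19 = 0.4370
  σ(X1,X3) = 0.25 × 1.36 × 0.79 = 0.2686
  σ(X2,X3) = 0.18 × 1.19 × 0.79 = 0.1692
σ²_T = Σσ²ᵢ + 2·Σσ_ij = 3.8898 + 2 × 0.8748 = 5.6394
α = (3/2)·(1 − 3.8898/5.6394) = 0.465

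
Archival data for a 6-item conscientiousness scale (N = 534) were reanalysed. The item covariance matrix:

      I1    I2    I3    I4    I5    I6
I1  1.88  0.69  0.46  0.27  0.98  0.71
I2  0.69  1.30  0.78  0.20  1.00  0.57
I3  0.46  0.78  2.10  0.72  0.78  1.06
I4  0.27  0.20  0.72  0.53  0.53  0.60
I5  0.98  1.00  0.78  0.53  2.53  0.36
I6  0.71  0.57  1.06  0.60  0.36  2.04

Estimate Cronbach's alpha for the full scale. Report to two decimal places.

α = 0.78

sum of item variances = 1.88 + 1.30 + 2.10 + 0.53 + 2.53 + 2.04 = 10.38
Σ_{i<j} σ_ij = 9.71
total variance = 10.38 + 2 × 9.71 = 29.80
α = (k/(k−1))·(1 − sum of item variances/total variance) = (6/5)·(1 − 10.38/29.80) = 0.78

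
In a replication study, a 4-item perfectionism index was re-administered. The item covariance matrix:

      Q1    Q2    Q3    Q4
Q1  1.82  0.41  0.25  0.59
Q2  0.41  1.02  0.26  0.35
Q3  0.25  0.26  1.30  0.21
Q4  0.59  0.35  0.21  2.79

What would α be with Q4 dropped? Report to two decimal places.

Remaining items: Q1, Q2, Q3 (k = 3).
Σσᵢ² = 1.82 + 1.02 + 1.30 = 4.14
σ²_total = 4.14 + 2 × 0.92 = 5.98
α (item deleted) = (3/2)·(1 − 4.14/5.98) = 0.46

α = 0.46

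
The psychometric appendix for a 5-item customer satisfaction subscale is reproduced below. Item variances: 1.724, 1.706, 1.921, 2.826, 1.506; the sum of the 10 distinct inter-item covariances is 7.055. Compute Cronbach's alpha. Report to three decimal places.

ΣVar(i) = 1.724 + 1.706 + 1.921 + 2.826 + 1.506 = 9.683
Sum of distinct covariances = 7.055
Var(T) = ΣVar(i) + 2·Σcov = 9.683 + 2 × 7.055 = 23.793
α = (5/4)·(1 − 9.683/23.793) = 0.741

α = 0.741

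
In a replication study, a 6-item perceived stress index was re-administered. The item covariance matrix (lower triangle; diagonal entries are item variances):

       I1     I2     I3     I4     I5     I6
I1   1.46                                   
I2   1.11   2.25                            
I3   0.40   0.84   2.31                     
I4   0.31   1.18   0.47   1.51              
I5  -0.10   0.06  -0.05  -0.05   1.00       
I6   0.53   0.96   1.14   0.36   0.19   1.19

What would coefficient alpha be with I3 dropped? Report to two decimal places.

coefficient alpha = 0.69

Remaining items: I1, I2, I4, I5, I6 (k = 5).
ΣVar(i) = 1.46 + 2.25 + 1.51 + 1.00 + 1.19 = 7.41
σ²_T = 7.41 + 2 × 4.55 = 16.51
α (item deleted) = (5/4)·(1 − 7.41/16.51) = 0.69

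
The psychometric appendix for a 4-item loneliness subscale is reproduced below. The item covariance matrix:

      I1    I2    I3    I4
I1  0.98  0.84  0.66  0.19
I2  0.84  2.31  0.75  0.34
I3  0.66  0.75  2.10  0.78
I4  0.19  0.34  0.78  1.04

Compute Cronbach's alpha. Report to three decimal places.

Σσᵢ² = 0.98 + 2.31 + 2.10 + 1.04 = 6.43
Sum of off-diagonal covariances = 3.56
Var(T) = 6.43 + 2 × 3.56 = 13.55
α = (k/(k−1))·(1 − Σσᵢ²/Var(T)) = (4/3)·(1 − 6.43/13.55) = 0.701

α = 0.701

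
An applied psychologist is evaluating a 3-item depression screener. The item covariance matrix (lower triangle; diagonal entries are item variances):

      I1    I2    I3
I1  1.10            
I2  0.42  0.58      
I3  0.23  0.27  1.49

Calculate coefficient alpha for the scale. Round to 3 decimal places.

α = 0.551

sum of item variances = 1.10 + 0.58 + 1.49 = 3.17
Sum of the distinct covariances = 0.92
Var(T) = 3.17 + 2 × 0.92 = 5.01
α = (k/(k−1))·(1 − sum of item variances/Var(T)) = (3/2)·(1 − 3.17/5.01) = 0.551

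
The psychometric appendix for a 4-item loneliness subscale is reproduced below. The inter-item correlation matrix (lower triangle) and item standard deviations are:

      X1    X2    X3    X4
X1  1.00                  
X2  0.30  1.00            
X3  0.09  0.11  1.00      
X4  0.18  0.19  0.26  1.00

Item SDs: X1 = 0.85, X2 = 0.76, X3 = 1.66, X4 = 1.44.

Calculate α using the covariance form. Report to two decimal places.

Σσ²ᵢ = 0.85² + 0.76² + 1.66² + 1.44² = 6.1293
Covariances σ_ij = r_ij · s_i · s_j:
  σ(X1,X2) = 0.30 × 0.85 × 0.76 = 0.1938
  σ(X1,X3) = 0.09 × 0.85 × 1.66 = 0.1270
  σ(X1,X4) = 0.18 × 0.85 × 1.44 = 0.2203
  σ(X2,X3) = 0.11 × 0.76 × 1.66 = 0.1388
  σ(X2,X4) = 0.19 × 0.76 × 1.44 = 0.2079
  σ(X3,X4) = 0.26 × 1.66 × 1.44 = 0.6215
σ²_T = Σσ²ᵢ + 2·Σσ_ij = 6.1293 + 2 × 1.5093 = 9.1479
α = (4/3)·(1 − 6.1293/9.1479) = 0.44

α = 0.44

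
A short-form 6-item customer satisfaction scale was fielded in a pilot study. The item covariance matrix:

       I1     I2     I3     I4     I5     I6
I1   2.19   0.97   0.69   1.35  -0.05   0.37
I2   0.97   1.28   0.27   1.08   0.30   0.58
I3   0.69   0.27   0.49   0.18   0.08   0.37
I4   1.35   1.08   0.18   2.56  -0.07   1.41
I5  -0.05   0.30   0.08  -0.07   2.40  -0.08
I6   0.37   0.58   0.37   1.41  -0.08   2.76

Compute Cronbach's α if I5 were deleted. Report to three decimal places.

α = 0.763

Remaining items: I1, I2, I3, I4, I6 (k = 5).
ΣVar(i) = 2.19 + 1.28 + 0.49 + 2.56 + 2.76 = 9.28
Var(T) = 9.28 + 2 × 7.27 = 23.82
α (item deleted) = (5/4)·(1 − 9.28/23.82) = 0.763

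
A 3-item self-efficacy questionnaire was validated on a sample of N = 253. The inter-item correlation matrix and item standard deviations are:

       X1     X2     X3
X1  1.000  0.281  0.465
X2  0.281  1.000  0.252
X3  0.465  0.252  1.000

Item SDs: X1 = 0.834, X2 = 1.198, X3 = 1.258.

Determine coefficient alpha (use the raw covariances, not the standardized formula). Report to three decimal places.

Σσ²ᵢ = 0.834² + 1.198² + 1.258² = 3.7133
Covariances σ_ij = r_ij · s_i · s_j:
  σ(X1,X2) = 0.281 × 0.834 × 1.198 = 0.2808
  σ(X1,X3) = 0.465 × 0.834 × 1.258 = 0.4879
  σ(X2,X3) = 0.252 × 1.198 × 1.258 = 0.3798
σ²_T = Σσ²ᵢ + 2·Σσ_ij = 3.7133 + 2 × 1.1485 = 6.0103
α = (3/2)·(1 − 3.7133/6.0103) = 0.573

coefficient alpha = 0.573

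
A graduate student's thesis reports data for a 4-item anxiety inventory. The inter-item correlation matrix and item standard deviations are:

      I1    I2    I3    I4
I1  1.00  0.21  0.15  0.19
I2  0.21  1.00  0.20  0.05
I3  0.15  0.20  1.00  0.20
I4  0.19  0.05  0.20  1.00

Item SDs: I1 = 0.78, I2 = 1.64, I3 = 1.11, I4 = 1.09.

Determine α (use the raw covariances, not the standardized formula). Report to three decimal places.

Σσ²ᵢ = 0.78² + 1.64² + 1.11² + 1.09² = 5.7182
Covariances σ_ij = r_ij · s_i · s_j:
  σ(I1,I2) = 0.21 × 0.78 × 1.64 = 0.2686
  σ(I1,I3) = 0.15 × 0.78 × 1.11 = 0.1299
  σ(I1,I4) = 0.19 × 0.78 × 1.09 = 0.1615
  σ(I2,I3) = 0.20 × 1.64 × 1.11 = 0.3641
  σ(I2,I4) = 0.05 × 1.64 × 1.09 = 0.0894
  σ(I3,I4) = 0.20 × 1.11 × 1.09 = 0.2420
σ²_T = Σσ²ᵢ + 2·Σσ_ij = 5.7182 + 2 × 1.2555 = 8.2292
α = (4/3)·(1 − 5.7182/8.2292) = 0.407

α = 0.407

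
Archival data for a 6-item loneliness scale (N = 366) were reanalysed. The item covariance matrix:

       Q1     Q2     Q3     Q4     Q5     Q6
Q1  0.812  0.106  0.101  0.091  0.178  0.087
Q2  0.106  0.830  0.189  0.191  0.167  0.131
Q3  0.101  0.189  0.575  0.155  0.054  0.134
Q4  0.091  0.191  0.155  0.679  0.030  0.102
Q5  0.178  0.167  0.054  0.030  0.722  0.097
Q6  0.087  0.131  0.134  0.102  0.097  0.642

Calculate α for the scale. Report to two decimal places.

α = 0.55

sum of item variances = 0.812 + 0.830 + 0.575 + 0.679 + 0.722 + 0.642 = 4.260
Sum of the distinct covariances = 1.813
σ²_total = 4.260 + 2 × 1.813 = 7.886
α = (k/(k−1))·(1 − sum of item variances/σ²_total) = (6/5)·(1 − 4.260/7.886) = 0.55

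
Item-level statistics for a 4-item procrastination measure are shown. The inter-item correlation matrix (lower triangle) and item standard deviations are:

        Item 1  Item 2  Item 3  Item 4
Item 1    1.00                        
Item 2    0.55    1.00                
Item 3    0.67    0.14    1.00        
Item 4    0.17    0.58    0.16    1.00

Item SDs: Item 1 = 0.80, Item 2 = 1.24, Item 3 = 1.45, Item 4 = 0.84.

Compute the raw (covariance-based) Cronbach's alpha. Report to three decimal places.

Σσ²ᵢ = 0.80² + 1.24² + 1.45² + 0.84² = 4.9857
Covariances σ_ij = r_ij · s_i · s_j:
  σ(Item 1,Item 2) = 0.55 × 0.80 × 1.24 = 0.5456
  σ(Item 1,Item 3) = 0.67 × 0.80 × 1.45 = 0.7772
  σ(Item 1,Item 4) = 0.17 × 0.80 × 0.84 = 0.1142
  σ(Item 2,Item 3) = 0.14 × 1.24 × 1.45 = 0.2517
  σ(Item 2,Item 4) = 0.58 × 1.24 × 0.84 = 0.6041
  σ(Item 3,Item 4) = 0.16 × 1.45 × 0.84 = 0.1949
σ²_T = Σσ²ᵢ + 2·Σσ_ij = 4.9857 + 2 × 2.4877 = 9.9611
α = (4/3)·(1 − 4.9857/9.9611) = 0.666

Cronbach's alpha = 0.666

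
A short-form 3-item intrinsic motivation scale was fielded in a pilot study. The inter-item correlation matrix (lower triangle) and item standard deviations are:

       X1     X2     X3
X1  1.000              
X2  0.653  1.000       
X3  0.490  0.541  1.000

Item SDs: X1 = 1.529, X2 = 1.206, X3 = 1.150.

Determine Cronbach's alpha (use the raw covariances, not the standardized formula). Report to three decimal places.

Cronbach's alpha = 0.786

Σσ²ᵢ = 1.529² + 1.206² + 1.150² = 5.1148
Covariances σ_ij = r_ij · s_i · s_j:
  σ(X1,X2) = 0.653 × 1.529 × 1.206 = 1.2041
  σ(X1,X3) = 0.490 × 1.529 × 1.150 = 0.8616
  σ(X2,X3) = 0.541 × 1.206 × 1.150 = 0.7503
σ²_T = Σσ²ᵢ + 2·Σσ_ij = 5.1148 + 2 × 2.8160 = 10.7468
α = (3/2)·(1 − 5.1148/10.7468) = 0.786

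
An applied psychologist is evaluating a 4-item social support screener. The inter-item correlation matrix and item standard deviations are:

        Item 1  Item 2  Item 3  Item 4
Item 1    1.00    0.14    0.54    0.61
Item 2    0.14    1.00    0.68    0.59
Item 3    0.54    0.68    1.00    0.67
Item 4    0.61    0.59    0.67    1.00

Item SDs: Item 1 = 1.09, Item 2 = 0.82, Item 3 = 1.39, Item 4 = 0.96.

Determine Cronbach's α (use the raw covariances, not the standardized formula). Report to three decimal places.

Σσ²ᵢ = 1.09² + 0.82² + 1.39² + 0.96² = 4.7142
Covariances σ_ij = r_ij · s_i · s_j:
  σ(Item 1,Item 2) = 0.14 × 1.09 × 0.82 = 0.1251
  σ(Item 1,Item 3) = 0.54 × 1.09 × 1.39 = 0.8182
  σ(Item 1,Item 4) = 0.61 × 1.09 × 0.96 = 0.6383
  σ(Item 2,Item 3) = 0.68 × 0.82 × 1.39 = 0.7751
  σ(Item 2,Item 4) = 0.59 × 0.82 × 0.96 = 0.4644
  σ(Item 3,Item 4) = 0.67 × 1.39 × 0.96 = 0.8940
σ²_T = Σσ²ᵢ + 2·Σσ_ij = 4.7142 + 2 × 3.7151 = 12.1444
α = (4/3)·(1 − 4.7142/12.1444) = 0.816

α = 0.816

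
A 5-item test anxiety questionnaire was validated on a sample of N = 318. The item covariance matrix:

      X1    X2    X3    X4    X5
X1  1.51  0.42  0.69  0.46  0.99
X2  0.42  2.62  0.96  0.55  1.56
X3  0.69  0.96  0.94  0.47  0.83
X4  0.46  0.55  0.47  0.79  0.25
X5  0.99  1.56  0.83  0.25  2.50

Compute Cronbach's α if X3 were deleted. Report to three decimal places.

Remaining items: X1, X2, X4, X5 (k = 4).
sum of item variances = 1.51 + 2.62 + 0.79 + 2.50 = 7.42
σ²_T = 7.42 + 2 × 4.23 = 15.88
α (item deleted) = (4/3)·(1 − 7.42/15.88) = 0.710

Cronbach's α = 0.710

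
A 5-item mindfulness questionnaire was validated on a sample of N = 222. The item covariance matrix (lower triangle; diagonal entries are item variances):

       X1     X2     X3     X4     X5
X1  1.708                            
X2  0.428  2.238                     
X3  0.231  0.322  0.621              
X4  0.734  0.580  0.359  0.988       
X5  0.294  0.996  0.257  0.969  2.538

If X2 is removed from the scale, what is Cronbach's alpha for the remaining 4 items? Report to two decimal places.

Remaining items: X1, X3, X4, X5 (k = 4).
ΣVar(i) = 1.708 + 0.621 + 0.988 + 2.538 = 5.855
σ²_total = 5.855 + 2 × 2.844 = 11.543
α (item deleted) = (4/3)·(1 − 5.855/11.543) = 0.66

α = 0.66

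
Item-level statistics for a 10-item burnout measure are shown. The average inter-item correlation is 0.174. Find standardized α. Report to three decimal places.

α = 0.678

Standardized α = k·r̄ / (1 + (k−1)·r̄) = 10 × 0.174 / (1 + 9 × 0.174)
  = 1.7400 / 2.5660 = 0.678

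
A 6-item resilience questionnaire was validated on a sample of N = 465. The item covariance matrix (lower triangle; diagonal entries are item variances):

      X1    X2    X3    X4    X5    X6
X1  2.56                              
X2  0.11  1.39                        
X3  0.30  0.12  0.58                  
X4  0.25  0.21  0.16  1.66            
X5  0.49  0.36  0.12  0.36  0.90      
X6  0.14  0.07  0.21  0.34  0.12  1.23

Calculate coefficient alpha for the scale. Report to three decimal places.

ΣVar(i) = 2.56 + 1.39 + 0.58 + 1.66 + 0.90 + 1.23 = 8.32
Σ_{i<j} σ_ij = 3.36
σ²_T = 8.32 + 2 × 3.36 = 15.04
α = (k/(k−1))·(1 − ΣVar(i)/σ²_T) = (6/5)·(1 − 8.32/15.04) = 0.536

α = 0.536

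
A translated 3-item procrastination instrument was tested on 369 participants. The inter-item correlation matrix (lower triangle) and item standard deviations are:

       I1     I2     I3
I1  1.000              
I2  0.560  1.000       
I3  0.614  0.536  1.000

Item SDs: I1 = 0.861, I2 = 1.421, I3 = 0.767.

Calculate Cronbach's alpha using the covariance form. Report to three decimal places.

Σσ²ᵢ = 0.861² + 1.421² + 0.767² = 3.3489
Covariances σ_ij = r_ij · s_i · s_j:
  σ(I1,I2) = 0.560 × 0.861 × 1.421 = 0.6851
  σ(I1,I3) = 0.614 × 0.861 × 0.767 = 0.4055
  σ(I2,I3) = 0.536 × 1.421 × 0.767 = 0.5842
σ²_T = Σσ²ᵢ + 2·Σσ_ij = 3.3489 + 2 × 1.6748 = 6.6985
α = (3/2)·(1 − 3.3489/6.6985) = 0.750

Cronbach's alpha = 0.750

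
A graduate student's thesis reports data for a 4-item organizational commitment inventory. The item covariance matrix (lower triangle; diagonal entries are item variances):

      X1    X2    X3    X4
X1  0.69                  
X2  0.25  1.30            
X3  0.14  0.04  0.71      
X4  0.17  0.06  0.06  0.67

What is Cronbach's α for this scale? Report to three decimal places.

α = 0.399

Σσ²ᵢ = 0.69 + 1.30 + 0.71 + 0.67 = 3.37
Σ_{i<j} σ_ij = 0.72
total variance = 3.37 + 2 × 0.72 = 4.81
α = (k/(k−1))·(1 − Σσ²ᵢ/total variance) = (4/3)·(1 − 3.37/4.81) = 0.399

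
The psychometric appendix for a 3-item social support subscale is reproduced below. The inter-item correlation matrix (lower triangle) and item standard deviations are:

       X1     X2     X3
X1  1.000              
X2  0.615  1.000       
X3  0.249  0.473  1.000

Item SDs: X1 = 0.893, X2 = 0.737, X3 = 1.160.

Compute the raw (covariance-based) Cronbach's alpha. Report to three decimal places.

α = 0.664

Σσ²ᵢ = 0.893² + 0.737² + 1.160² = 2.6862
Covariances σ_ij = r_ij · s_i · s_j:
  σ(X1,X2) = 0.615 × 0.893 × 0.737 = 0.4048
  σ(X1,X3) = 0.249 × 0.893 × 1.160 = 0.2579
  σ(X2,X3) = 0.473 × 0.737 × 1.160 = 0.4044
σ²_T = Σσ²ᵢ + 2·Σσ_ij = 2.6862 + 2 × 1.0671 = 4.8204
α = (3/2)·(1 − 2.6862/4.8204) = 0.664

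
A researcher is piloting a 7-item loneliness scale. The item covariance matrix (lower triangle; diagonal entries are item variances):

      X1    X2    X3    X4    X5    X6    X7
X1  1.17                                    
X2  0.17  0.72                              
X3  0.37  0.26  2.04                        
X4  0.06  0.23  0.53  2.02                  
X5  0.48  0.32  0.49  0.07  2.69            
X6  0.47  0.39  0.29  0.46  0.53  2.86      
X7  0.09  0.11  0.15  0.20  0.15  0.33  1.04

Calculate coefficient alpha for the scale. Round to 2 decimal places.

coefficient alpha = 0.58

Σσᵢ² = 1.17 + 0.72 + 2.04 + 2.02 + 2.69 + 2.86 + 1.04 = 12.54
Sum of off-diagonal covariances = 6.15
total variance = 12.54 + 2 × 6.15 = 24.84
α = (k/(k−1))·(1 − Σσᵢ²/total variance) = (7/6)·(1 − 12.54/24.84) = 0.58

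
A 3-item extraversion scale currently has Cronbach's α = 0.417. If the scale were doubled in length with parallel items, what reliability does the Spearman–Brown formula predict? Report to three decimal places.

predicted reliability = 0.589

Length factor m = 2
α' = m·α / (1 + (m−1)·α)
   = 2 × 0.417 / (1 + (2 − 1) × 0.417)
   = 0.8340 / 1.4170 = 0.589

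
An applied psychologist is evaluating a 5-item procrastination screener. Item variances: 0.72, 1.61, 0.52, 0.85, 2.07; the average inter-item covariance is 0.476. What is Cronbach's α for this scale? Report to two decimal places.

α = 0.78

Σσᵢ² = 0.72 + 1.61 + 0.52 + 0.85 + 2.07 = 5.77
Sum of the 10 distinct covariances = 10 × 0.476 = 4.760
σ²_T = Σσᵢ² + 2·Σcov = 5.77 + 2 × 4.760 = 15.290
α = (5/4)·(1 − 5.77/15.290) = 0.78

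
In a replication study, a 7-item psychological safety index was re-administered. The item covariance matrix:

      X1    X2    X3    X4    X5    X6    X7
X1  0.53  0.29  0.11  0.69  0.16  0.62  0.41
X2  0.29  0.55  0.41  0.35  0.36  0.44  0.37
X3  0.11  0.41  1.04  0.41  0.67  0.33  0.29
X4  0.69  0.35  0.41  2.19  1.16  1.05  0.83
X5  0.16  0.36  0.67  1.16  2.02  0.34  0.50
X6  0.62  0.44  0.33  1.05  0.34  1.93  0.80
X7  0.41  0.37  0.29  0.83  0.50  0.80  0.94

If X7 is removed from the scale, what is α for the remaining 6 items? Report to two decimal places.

Remaining items: X1, X2, X3, X4, X5, X6 (k = 6).
sum of item variances = 0.53 + 0.55 + 1.04 + 2.19 + 2.02 + 1.93 = 8.26
σ²_total = 8.26 + 2 × 7.39 = 23.04
α (item deleted) = (6/5)·(1 − 8.26/23.04) = 0.77

α = 0.77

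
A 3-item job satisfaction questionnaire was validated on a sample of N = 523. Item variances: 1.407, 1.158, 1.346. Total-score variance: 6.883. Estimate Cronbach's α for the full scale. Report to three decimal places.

Cronbach's α = 0.648

ΣVar(i) = 1.407 + 1.158 + 1.346 = 3.911
α = (k/(k−1))·(1 − ΣVar(i)/Var(T)) = (3/2)·(1 − 3.911/6.883) = 0.648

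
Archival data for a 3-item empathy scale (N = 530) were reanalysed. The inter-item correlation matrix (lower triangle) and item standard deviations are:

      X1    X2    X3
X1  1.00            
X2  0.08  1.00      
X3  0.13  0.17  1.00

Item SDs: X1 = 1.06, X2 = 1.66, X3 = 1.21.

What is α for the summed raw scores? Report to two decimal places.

Σσ²ᵢ = 1.06² + 1.66² + 1.21² = 5.3433
Covariances σ_ij = r_ij · s_i · s_j:
  σ(X1,X2) = 0.08 × 1.06 × 1.66 = 0.1408
  σ(X1,X3) = 0.13 × 1.06 × 1.21 = 0.1667
  σ(X2,X3) = 0.17 × 1.66 × 1.21 = 0.3415
σ²_T = Σσ²ᵢ + 2·Σσ_ij = 5.3433 + 2 × 0.6490 = 6.6413
α = (3/2)·(1 − 5.3433/6.6413) = 0.29

α = 0.29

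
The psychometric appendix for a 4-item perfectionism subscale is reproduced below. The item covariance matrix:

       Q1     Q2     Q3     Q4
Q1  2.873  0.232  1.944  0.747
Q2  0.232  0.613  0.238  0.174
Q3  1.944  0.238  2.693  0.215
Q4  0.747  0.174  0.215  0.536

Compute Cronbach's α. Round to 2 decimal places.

sum of item variances = 2.873 + 0.613 + 2.693 + 0.536 = 6.715
Sum of off-diagonal covariances = 3.550
total variance = 6.715 + 2 × 3.550 = 13.815
α = (k/(k−1))·(1 − sum of item variances/total variance) = (4/3)·(1 − 6.715/13.815) = 0.69

Cronbach's α = 0.69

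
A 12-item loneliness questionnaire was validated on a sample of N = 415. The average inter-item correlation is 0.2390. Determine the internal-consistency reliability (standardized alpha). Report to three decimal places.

Standardized α = k·r̄ / (1 + (k−1)·r̄) = 12 × 0.2390 / (1 + 11 × 0.2390)
  = 2.8680 / 3.6290 = 0.790

α = 0.790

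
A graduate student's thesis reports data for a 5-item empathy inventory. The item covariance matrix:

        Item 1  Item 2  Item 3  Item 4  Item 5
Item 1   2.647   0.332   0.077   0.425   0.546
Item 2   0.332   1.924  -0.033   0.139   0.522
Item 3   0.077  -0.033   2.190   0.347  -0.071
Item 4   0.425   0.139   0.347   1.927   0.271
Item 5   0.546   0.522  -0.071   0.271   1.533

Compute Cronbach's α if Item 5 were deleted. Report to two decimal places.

α = 0.30

Remaining items: Item 1, Item 2, Item 3, Item 4 (k = 4).
Σσᵢ² = 2.647 + 1.924 + 2.190 + 1.927 = 8.688
Var(T) = 8.688 + 2 × 1.287 = 11.262
α (item deleted) = (4/3)·(1 − 8.688/11.262) = 0.30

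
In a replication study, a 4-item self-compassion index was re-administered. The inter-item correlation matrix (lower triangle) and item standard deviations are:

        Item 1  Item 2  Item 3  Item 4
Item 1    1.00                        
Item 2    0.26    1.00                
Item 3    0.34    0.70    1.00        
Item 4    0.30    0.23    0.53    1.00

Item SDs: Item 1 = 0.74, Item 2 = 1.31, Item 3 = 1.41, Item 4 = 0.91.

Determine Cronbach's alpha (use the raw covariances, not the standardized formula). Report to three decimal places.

Cronbach's alpha = 0.728

Σσ²ᵢ = 0.74² + 1.31² + 1.41² + 0.91² = 5.0799
Covariances σ_ij = r_ij · s_i · s_j:
  σ(Item 1,Item 2) = 0.26 × 0.74 × 1.31 = 0.2520
  σ(Item 1,Item 3) = 0.34 × 0.74 × 1.41 = 0.3548
  σ(Item 1,Item 4) = 0.30 × 0.74 × 0.91 = 0.2020
  σ(Item 2,Item 3) = 0.70 × 1.31 × 1.41 = 1.2930
  σ(Item 2,Item 4) = 0.23 × 1.31 × 0.91 = 0.2742
  σ(Item 3,Item 4) = 0.53 × 1.41 × 0.91 = 0.6800
σ²_T = Σσ²ᵢ + 2·Σσ_ij = 5.0799 + 2 × 3.0560 = 11.1919
α = (4/3)·(1 − 5.0799/11.1919) = 0.728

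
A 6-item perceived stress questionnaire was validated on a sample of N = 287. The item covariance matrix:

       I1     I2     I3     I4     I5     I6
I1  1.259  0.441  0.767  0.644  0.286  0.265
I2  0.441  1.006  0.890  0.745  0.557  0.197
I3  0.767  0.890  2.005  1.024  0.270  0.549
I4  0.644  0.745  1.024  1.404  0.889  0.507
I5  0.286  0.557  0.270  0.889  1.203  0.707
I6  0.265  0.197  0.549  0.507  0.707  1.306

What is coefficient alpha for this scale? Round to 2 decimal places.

sum of item variances = 1.259 + 1.006 + 2.005 + 1.404 + 1.203 + 1.306 = 8.183
Sum of off-diagonal covariances = 8.738
Var(T) = 8.183 + 2 × 8.738 = 25.659
α = (k/(k−1))·(1 − sum of item variances/Var(T)) = (6/5)·(1 − 8.183/25.659) = 0.82

α = 0.82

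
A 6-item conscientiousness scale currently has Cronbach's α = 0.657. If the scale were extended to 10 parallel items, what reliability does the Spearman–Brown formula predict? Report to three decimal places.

predicted reliability = 0.761

Length factor m = 10/6 = 1.6667
α' = m·α / (1 + (m−1)·α)
   = 10/6 × 0.657 / (1 + (10/6 − 1) × 0.657)
   = 1.0950 / 1.4380 = 0.761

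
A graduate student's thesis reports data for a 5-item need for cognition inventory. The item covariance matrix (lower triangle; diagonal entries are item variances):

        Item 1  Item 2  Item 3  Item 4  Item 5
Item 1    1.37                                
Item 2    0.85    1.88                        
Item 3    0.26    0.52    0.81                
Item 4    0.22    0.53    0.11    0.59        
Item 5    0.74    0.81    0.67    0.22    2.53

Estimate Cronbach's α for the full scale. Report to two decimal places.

α = 0.72

sum of item variances = 1.37 + 1.88 + 0.81 + 0.59 + 2.53 = 7.18
Σ_{i<j} σ_ij = 4.93
σ²_total = 7.18 + 2 × 4.93 = 17.04
α = (k/(k−1))·(1 − sum of item variances/σ²_total) = (5/4)·(1 − 7.18/17.04) = 0.72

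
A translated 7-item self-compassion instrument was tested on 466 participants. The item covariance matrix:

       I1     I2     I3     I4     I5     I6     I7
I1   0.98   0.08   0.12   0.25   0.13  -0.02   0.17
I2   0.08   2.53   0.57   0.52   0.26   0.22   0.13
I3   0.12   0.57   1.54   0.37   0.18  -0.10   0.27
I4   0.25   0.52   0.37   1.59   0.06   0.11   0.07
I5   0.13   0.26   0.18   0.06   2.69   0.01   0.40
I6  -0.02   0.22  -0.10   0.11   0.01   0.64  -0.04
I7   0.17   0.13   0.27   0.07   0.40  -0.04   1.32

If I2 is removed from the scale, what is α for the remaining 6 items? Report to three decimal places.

α = 0.374

Remaining items: I1, I3, I4, I5, I6, I7 (k = 6).
sum of item variances = 0.98 + 1.54 + 1.59 + 2.69 + 0.64 + 1.32 = 8.76
σ²_total = 8.76 + 2 × 1.98 = 12.72
α (item deleted) = (6/5)·(1 − 8.76/12.72) = 0.374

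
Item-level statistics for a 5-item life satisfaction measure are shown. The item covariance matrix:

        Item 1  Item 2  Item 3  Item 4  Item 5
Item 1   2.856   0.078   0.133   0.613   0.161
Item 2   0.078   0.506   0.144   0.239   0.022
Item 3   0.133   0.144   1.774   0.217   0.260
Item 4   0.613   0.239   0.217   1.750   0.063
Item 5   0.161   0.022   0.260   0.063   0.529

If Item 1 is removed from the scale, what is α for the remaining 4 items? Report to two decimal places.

Remaining items: Item 2, Item 3, Item 4, Item 5 (k = 4).
Σσ²ᵢ = 0.506 + 1.774 + 1.750 + 0.529 = 4.559
σ²_total = 4.559 + 2 × 0.945 = 6.449
α (item deleted) = (4/3)·(1 − 4.559/6.449) = 0.39

α = 0.39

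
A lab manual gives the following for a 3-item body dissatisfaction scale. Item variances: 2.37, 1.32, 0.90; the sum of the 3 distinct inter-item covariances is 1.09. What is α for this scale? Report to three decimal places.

sum of item variances = 2.37 + 1.32 + 0.90 = 4.59
Sum of distinct covariances = 1.09
σ²_total = sum of item variances + 2·Σcov = 4.59 + 2 × 1.09 = 6.77
α = (3/2)·(1 − 4.59/6.77) = 0.483

α = 0.483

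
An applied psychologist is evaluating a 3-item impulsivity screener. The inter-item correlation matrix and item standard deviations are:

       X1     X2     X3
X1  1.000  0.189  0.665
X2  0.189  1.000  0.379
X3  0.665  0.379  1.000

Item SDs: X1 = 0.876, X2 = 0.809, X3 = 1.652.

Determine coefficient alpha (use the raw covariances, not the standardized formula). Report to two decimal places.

α = 0.65

Σσ²ᵢ = 0.876² + 0.809² + 1.652² = 4.1510
Covariances σ_ij = r_ij · s_i · s_j:
  σ(X1,X2) = 0.189 × 0.876 × 0.809 = 0.1339
  σ(X1,X3) = 0.665 × 0.876 × 1.652 = 0.9624
  σ(X2,X3) = 0.379 × 0.809 × 1.652 = 0.5065
σ²_T = Σσ²ᵢ + 2·Σσ_ij = 4.1510 + 2 × 1.6028 = 7.3566
α = (3/2)·(1 − 4.1510/7.3566) = 0.65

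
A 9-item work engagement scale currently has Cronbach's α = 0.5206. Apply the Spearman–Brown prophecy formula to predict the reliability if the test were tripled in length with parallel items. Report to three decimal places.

Length factor m = 3
α' = m·α / (1 + (m−1)·α)
   = 3 × 0.5206 / (1 + (3 − 1) × 0.5206)
   = 1.5618 / 2.0412 = 0.765

predicted reliability = 0.765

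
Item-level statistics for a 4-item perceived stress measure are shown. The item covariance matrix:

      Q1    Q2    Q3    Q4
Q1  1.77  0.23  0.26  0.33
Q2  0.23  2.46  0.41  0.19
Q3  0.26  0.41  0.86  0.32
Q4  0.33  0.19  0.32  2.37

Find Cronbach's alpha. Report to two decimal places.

α = 0.42

Σσ²ᵢ = 1.77 + 2.46 + 0.86 + 2.37 = 7.46
Σ_{i<j} σ_ij = 1.74
total variance = 7.46 + 2 × 1.74 = 10.94
α = (k/(k−1))·(1 − Σσ²ᵢ/total variance) = (4/3)·(1 − 7.46/10.94) = 0.42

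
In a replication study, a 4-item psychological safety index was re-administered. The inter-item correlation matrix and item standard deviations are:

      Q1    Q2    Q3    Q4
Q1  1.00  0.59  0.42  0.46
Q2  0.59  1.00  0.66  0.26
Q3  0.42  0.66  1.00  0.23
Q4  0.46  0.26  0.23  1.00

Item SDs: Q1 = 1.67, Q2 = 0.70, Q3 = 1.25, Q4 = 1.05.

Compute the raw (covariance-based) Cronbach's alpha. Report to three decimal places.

Σσ²ᵢ = 1.67² + 0.70² + 1.25² + 1.05² = 5.9439
Covariances σ_ij = r_ij · s_i · s_j:
  σ(Q1,Q2) = 0.59 × 1.67 × 0.70 = 0.6897
  σ(Q1,Q3) = 0.42 × 1.67 × 1.25 = 0.8767
  σ(Q1,Q4) = 0.46 × 1.67 × 1.05 = 0.8066
  σ(Q2,Q3) = 0.66 × 0.70 × 1.25 = 0.5775
  σ(Q2,Q4) = 0.26 × 0.70 × 1.05 = 0.1911
  σ(Q3,Q4) = 0.23 × 1.25 × 1.05 = 0.3019
σ²_T = Σσ²ᵢ + 2·Σσ_ij = 5.9439 + 2 × 3.4435 = 12.8309
α = (4/3)·(1 − 5.9439/12.8309) = 0.716

Cronbach's alpha = 0.716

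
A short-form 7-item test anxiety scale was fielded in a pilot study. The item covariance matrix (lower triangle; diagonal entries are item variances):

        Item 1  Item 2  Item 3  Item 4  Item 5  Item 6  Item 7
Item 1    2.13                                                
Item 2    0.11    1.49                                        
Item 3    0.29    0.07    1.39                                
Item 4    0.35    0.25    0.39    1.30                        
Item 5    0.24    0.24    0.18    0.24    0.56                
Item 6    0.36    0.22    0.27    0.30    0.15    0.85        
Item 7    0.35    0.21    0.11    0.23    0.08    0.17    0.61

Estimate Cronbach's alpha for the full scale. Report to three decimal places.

ΣVar(i) = 2.13 + 1.49 + 1.39 + 1.30 + 0.56 + 0.85 + 0.61 = 8.33
Σ_{i<j} σ_ij = 4.81
σ²_total = 8.33 + 2 × 4.81 = 17.95
α = (k/(k−1))·(1 − ΣVar(i)/σ²_total) = (7/6)·(1 − 8.33/17.95) = 0.625

α = 0.625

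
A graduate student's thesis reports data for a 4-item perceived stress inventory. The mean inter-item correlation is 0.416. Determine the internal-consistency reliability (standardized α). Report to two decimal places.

standardized α = 0.74

Standardized α = k·r̄ / (1 + (k−1)·r̄) = 4 × 0.416 / (1 + 3 × 0.416)
  = 1.6640 / 2.2480 = 0.74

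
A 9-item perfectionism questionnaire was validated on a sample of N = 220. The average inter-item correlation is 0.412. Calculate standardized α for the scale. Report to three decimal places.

Standardized α = k·r̄ / (1 + (k−1)·r̄) = 9 × 0.412 / (1 + 8 × 0.412)
  = 3.7080 / 4.2960 = 0.863

α = 0.863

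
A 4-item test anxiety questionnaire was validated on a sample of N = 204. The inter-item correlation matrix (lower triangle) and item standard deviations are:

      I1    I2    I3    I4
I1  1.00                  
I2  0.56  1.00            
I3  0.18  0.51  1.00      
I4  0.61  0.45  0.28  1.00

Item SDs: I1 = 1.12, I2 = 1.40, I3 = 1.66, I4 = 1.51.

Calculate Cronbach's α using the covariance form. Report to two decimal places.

Σσ²ᵢ = 1.12² + 1.40² + 1.66² + 1.51² = 8.2501
Covariances σ_ij = r_ij · s_i · s_j:
  σ(I1,I2) = 0.56 × 1.12 × 1.40 = 0.8781
  σ(I1,I3) = 0.18 × 1.12 × 1.66 = 0.3347
  σ(I1,I4) = 0.61 × 1.12 × 1.51 = 1.0316
  σ(I2,I3) = 0.51 × 1.40 × 1.66 = 1.1852
  σ(I2,I4) = 0.45 × 1.40 × 1.51 = 0.9513
  σ(I3,I4) = 0.28 × 1.66 × 1.51 = 0.7018
σ²_T = Σσ²ᵢ + 2·Σσ_ij = 8.2501 + 2 × 5.0827 = 18.4155
α = (4/3)·(1 − 8.2501/18.4155) = 0.74

Cronbach's α = 0.74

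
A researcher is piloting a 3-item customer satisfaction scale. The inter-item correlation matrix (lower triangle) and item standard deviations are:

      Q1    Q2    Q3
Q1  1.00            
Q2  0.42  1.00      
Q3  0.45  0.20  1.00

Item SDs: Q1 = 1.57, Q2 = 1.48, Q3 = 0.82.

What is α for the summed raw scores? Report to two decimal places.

Σσ²ᵢ = 1.57² + 1.48² + 0.82² = 5.3277
Covariances σ_ij = r_ij · s_i · s_j:
  σ(Q1,Q2) = 0.42 × 1.57 × 1.48 = 0.9759
  σ(Q1,Q3) = 0.45 × 1.57 × 0.82 = 0.5793
  σ(Q2,Q3) = 0.20 × 1.48 × 0.82 = 0.2427
σ²_T = Σσ²ᵢ + 2·Σσ_ij = 5.3277 + 2 × 1.7979 = 8.9235
α = (3/2)·(1 − 5.3277/8.9235) = 0.60

α = 0.60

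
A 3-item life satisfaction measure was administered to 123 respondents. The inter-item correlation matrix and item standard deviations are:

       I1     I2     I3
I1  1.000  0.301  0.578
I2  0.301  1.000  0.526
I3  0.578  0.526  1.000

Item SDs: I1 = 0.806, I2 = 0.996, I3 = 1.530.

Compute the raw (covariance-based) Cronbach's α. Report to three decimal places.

α = 0.703

Σσ²ᵢ = 0.806² + 0.996² + 1.530² = 3.9826
Covariances σ_ij = r_ij · s_i · s_j:
  σ(I1,I2) = 0.301 × 0.806 × 0.996 = 0.2416
  σ(I1,I3) = 0.578 × 0.806 × 1.530 = 0.7128
  σ(I2,I3) = 0.526 × 0.996 × 1.530 = 0.8016
σ²_T = Σσ²ᵢ + 2·Σσ_ij = 3.9826 + 2 × 1.7560 = 7.4946
α = (3/2)·(1 − 3.9826/7.4946) = 0.703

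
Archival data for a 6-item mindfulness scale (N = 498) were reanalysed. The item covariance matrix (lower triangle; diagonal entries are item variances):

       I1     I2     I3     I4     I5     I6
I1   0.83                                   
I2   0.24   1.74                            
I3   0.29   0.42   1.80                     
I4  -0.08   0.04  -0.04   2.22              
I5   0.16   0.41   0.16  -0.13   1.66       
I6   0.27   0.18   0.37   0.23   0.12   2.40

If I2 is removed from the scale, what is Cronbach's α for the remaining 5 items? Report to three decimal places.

Cronbach's α = 0.291

Remaining items: I1, I3, I4, I5, I6 (k = 5).
Σσᵢ² = 0.83 + 1.80 + 2.22 + 1.66 + 2.40 = 8.91
σ²_T = 8.91 + 2 × 1.35 = 11.61
α (item deleted) = (5/4)·(1 − 8.91/11.61) = 0.291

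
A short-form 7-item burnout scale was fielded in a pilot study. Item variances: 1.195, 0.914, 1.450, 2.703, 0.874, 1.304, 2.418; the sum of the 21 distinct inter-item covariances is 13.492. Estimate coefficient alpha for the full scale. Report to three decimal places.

sum of item variances = 1.195 + 0.914 + 1.450 + 2.703 + 0.874 + 1.304 + 2.418 = 10.858
Sum of distinct covariances = 13.492
total variance = sum of item variances + 2·Σcov = 10.858 + 2 × 13.492 = 37.842
α = (7/6)·(1 − 10.858/37.842) = 0.832

coefficient alpha = 0.832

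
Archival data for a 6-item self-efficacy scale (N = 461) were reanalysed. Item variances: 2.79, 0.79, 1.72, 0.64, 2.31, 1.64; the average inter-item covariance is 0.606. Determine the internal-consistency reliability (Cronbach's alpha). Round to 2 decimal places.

Cronbach's alpha = 0.78

Σσ²ᵢ = 2.79 + 0.79 + 1.72 + 0.64 + 2.31 + 1.64 = 9.89
Sum of the 15 distinct covariances = 15 × 0.606 = 9.090
Var(T) = Σσ²ᵢ + 2·Σcov = 9.89 + 2 × 9.090 = 28.070
α = (6/5)·(1 − 9.89/28.070) = 0.78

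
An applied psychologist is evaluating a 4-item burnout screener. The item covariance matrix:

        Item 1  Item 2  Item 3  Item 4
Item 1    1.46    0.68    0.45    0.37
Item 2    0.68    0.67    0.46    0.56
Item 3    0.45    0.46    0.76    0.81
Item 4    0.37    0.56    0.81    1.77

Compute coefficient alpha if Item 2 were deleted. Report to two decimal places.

Remaining items: Item 1, Item 3, Item 4 (k = 3).
ΣVar(i) = 1.46 + 0.76 + 1.77 = 3.99
Var(T) = 3.99 + 2 × 1.63 = 7.25
α (item deleted) = (3/2)·(1 − 3.99/7.25) = 0.67

α = 0.67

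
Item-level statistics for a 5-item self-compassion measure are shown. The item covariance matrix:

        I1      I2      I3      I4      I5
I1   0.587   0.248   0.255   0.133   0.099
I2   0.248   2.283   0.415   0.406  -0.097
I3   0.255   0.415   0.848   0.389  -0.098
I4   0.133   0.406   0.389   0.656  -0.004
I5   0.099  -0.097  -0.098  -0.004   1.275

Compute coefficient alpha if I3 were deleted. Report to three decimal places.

coefficient alpha = 0.329

Remaining items: I1, I2, I4, I5 (k = 4).
Σσ²ᵢ = 0.587 + 2.283 + 0.656 + 1.275 = 4.801
Var(T) = 4.801 + 2 × 0.785 = 6.371
α (item deleted) = (4/3)·(1 − 4.801/6.371) = 0.329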